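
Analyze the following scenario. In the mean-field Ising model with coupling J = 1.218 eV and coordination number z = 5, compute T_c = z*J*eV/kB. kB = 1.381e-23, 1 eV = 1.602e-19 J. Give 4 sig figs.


Step 1: z*J = 5*1.218 = 6.09 eV
Step 2: Convert to Joules: 6.09*1.602e-19 = 9.756e-19 J
Step 3: T_c = 9.756e-19 / 1.381e-23 = 7.065e+04 K

7.065e+04


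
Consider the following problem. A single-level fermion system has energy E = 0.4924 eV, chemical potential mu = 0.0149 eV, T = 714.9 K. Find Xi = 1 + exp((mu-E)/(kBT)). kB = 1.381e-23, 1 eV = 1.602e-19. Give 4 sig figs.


Step 1: (mu - E) = 0.0149 - 0.4924 = -0.4775 eV
Step 2: x = (mu-E)*eV/(kB*T) = -0.4775*1.602e-19/(1.381e-23*714.9) = -7.748
Step 3: exp(x) = 0.0004315
Step 4: Xi = 1 + 0.0004315 = 1

1


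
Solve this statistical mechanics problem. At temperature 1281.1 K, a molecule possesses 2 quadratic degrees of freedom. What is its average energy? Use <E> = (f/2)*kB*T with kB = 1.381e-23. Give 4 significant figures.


Step 1: f/2 = 2/2 = 1
Step 2: kB*T = 1.381e-23 * 1281.1 = 1.769e-20
Step 3: <E> = 1 * 1.769e-20 = 1.769e-20 J

1.769e-20


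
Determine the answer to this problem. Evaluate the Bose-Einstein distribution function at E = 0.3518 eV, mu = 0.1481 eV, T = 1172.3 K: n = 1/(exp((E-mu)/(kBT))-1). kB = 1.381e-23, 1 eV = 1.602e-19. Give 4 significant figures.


Step 1: (E - mu) = 0.2037 eV
Step 2: x = (E-mu)*eV/(kB*T) = 0.2037*1.602e-19/(1.381e-23*1172.3) = 2.016
Step 3: exp(x) = 7.506
Step 4: n = 1/(exp(x)-1) = 0.1537

0.1537


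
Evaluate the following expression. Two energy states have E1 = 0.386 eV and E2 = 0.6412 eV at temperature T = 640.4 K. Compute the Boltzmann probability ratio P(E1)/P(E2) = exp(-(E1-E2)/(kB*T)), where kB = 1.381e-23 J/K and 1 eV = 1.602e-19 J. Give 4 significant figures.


Step 1: Compute energy difference dE = E1 - E2 = 0.386 - 0.6412 = -0.2552 eV
Step 2: Convert to Joules: dE_J = -0.2552 * 1.602e-19 = -4.088e-20 J
Step 3: Compute exponent = -dE_J / (kB * T) = -(-4.088e-20) / (1.381e-23 * 640.4) = 4.623
Step 4: P(E1)/P(E2) = exp(4.623) = 101.8

101.8


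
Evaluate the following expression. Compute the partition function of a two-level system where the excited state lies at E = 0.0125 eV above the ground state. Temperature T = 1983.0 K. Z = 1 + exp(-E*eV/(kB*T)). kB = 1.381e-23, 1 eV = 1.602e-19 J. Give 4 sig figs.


Step 1: Compute beta*E = E*eV/(kB*T) = 0.0125*1.602e-19/(1.381e-23*1983.0) = 0.07312
Step 2: exp(-beta*E) = exp(-0.07312) = 0.9295
Step 3: Z = 1 + 0.9295 = 1.929

1.929


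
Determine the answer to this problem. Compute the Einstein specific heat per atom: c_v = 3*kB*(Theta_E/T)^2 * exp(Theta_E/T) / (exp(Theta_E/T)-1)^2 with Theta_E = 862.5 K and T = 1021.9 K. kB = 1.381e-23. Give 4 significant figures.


Step 1: x = Theta_E/T = 862.5/1021.9 = 0.844
Step 2: x^2 = 0.7124
Step 3: exp(x) = 2.326
Step 4: c_v = 3*1.381e-23*0.7124*2.326/(2.326-1)^2 = 3.906e-23

3.906e-23


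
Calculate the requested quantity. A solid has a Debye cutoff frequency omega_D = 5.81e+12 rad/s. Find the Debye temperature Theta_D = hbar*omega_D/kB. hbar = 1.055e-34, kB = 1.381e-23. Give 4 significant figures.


Step 1: hbar*omega_D = 1.055e-34 * 5.81e+12 = 6.13e-22 J
Step 2: Theta_D = 6.13e-22 / 1.381e-23
Step 3: Theta_D = 44.38 K

44.38


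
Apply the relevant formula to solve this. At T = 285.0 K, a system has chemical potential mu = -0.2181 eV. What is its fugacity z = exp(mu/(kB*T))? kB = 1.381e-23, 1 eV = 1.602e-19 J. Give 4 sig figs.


Step 1: Convert mu to Joules: -0.2181*1.602e-19 = -3.494e-20 J
Step 2: kB*T = 1.381e-23*285.0 = 3.936e-21 J
Step 3: mu/(kB*T) = -8.877
Step 4: z = exp(-8.877) = 0.0001395

0.0001395


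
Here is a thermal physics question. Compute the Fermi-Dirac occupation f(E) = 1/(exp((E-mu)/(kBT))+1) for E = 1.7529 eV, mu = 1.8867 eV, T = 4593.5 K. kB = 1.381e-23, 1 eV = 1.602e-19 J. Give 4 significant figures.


Step 1: (E - mu) = 1.7529 - 1.8867 = -0.1338 eV
Step 2: Convert: (E-mu)*eV = -2.143e-20 J
Step 3: x = (E-mu)*eV/(kB*T) = -0.3379
Step 4: f = 1/(exp(-0.3379)+1) = 0.5837

0.5837


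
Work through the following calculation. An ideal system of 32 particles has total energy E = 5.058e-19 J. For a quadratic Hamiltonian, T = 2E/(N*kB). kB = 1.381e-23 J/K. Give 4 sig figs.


Step 1: Numerator = 2*E = 2*5.058e-19 = 1.012e-18 J
Step 2: Denominator = N*kB = 32*1.381e-23 = 4.419e-22
Step 3: T = 1.012e-18 / 4.419e-22 = 2289 K

2289


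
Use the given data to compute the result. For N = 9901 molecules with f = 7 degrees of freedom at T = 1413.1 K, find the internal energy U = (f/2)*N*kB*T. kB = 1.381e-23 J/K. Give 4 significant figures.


Step 1: f/2 = 7/2 = 3.5
Step 2: N*kB*T = 9901*1.381e-23*1413.1 = 1.932e-16
Step 3: U = 3.5 * 1.932e-16 = 6.763e-16 J

6.763e-16


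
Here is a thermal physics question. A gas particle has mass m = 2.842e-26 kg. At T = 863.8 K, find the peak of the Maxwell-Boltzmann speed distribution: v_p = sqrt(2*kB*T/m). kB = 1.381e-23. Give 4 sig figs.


Step 1: Numerator = 2*kB*T = 2*1.381e-23*863.8 = 2.386e-20
Step 2: Ratio = 2.386e-20 / 2.842e-26 = 8.395e+05
Step 3: v_p = sqrt(8.395e+05) = 916.2 m/s

916.2


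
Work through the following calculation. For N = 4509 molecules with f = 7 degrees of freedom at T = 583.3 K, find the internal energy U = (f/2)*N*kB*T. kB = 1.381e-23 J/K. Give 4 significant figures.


Step 1: f/2 = 7/2 = 3.5
Step 2: N*kB*T = 4509*1.381e-23*583.3 = 3.632e-17
Step 3: U = 3.5 * 3.632e-17 = 1.271e-16 J

1.271e-16


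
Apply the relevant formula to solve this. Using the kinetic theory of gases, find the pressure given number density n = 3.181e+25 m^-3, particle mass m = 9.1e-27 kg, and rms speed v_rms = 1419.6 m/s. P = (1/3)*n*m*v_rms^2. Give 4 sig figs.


Step 1: v_rms^2 = 1419.6^2 = 2.015e+06
Step 2: n*m = 3.181e+25*9.1e-27 = 0.2895
Step 3: P = (1/3)*0.2895*2.015e+06 = 1.945e+05 Pa

1.945e+05


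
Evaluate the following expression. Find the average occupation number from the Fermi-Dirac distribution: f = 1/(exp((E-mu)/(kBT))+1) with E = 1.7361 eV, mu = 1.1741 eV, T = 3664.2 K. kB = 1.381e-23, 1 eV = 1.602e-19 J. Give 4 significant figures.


Step 1: (E - mu) = 1.7361 - 1.1741 = 0.562 eV
Step 2: Convert: (E-mu)*eV = 9.003e-20 J
Step 3: x = (E-mu)*eV/(kB*T) = 1.779
Step 4: f = 1/(exp(1.779)+1) = 0.1444

0.1444


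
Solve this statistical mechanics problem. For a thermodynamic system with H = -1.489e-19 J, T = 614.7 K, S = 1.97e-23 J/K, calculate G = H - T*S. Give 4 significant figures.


Step 1: T*S = 614.7 * 1.97e-23 = 1.211e-20 J
Step 2: G = H - T*S = -1.489e-19 - 1.211e-20
Step 3: G = -1.61e-19 J

-1.61e-19


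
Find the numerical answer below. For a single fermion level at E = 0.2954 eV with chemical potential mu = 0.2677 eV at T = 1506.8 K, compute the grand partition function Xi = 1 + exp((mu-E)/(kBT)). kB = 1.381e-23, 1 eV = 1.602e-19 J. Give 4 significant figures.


Step 1: (mu - E) = 0.2677 - 0.2954 = -0.0277 eV
Step 2: x = (mu-E)*eV/(kB*T) = -0.0277*1.602e-19/(1.381e-23*1506.8) = -0.2133
Step 3: exp(x) = 0.808
Step 4: Xi = 1 + 0.808 = 1.808

1.808


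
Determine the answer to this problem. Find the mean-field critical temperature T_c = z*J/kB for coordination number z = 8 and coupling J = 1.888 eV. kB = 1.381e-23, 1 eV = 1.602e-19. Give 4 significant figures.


Step 1: z*J = 8*1.888 = 15.1 eV
Step 2: Convert to Joules: 15.1*1.602e-19 = 2.42e-18 J
Step 3: T_c = 2.42e-18 / 1.381e-23 = 1.752e+05 K

1.752e+05


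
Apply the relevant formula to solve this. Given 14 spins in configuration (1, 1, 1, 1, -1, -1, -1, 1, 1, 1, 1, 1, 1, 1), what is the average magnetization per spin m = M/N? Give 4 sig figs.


Step 1: Count up spins (+1): 11, down spins (-1): 3
Step 2: Total magnetization M = 11 - 3 = 8
Step 3: m = M/N = 8/14 = 0.5714

0.5714


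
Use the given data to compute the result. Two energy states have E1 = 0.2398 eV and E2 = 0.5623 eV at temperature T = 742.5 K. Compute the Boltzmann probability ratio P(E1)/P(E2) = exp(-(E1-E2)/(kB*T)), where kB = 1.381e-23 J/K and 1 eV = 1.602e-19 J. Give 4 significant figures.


Step 1: Compute energy difference dE = E1 - E2 = 0.2398 - 0.5623 = -0.3225 eV
Step 2: Convert to Joules: dE_J = -0.3225 * 1.602e-19 = -5.166e-20 J
Step 3: Compute exponent = -dE_J / (kB * T) = -(-5.166e-20) / (1.381e-23 * 742.5) = 5.039
Step 4: P(E1)/P(E2) = exp(5.039) = 154.2

154.2


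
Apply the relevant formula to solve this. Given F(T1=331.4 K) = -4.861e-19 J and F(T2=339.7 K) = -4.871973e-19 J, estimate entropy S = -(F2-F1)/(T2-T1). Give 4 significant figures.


Step 1: dF = F2 - F1 = -4.871973e-19 - (-4.861e-19) = -1.0973e-21 J
Step 2: dT = T2 - T1 = 339.7 - 331.4 = 8.3 K
Step 3: S = -dF/dT = -(-1.0973e-21)/8.3 = 1.322e-22 J/K

1.322e-22


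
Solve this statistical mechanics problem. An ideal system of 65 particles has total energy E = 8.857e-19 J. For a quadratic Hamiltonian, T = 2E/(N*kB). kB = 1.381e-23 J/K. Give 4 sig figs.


Step 1: Numerator = 2*E = 2*8.857e-19 = 1.771e-18 J
Step 2: Denominator = N*kB = 65*1.381e-23 = 8.977e-22
Step 3: T = 1.771e-18 / 8.977e-22 = 1973 K

1973


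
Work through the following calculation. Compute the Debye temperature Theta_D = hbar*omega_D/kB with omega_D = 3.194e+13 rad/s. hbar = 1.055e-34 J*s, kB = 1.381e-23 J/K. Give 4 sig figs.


Step 1: hbar*omega_D = 1.055e-34 * 3.194e+13 = 3.37e-21 J
Step 2: Theta_D = 3.37e-21 / 1.381e-23
Step 3: Theta_D = 244 K

244


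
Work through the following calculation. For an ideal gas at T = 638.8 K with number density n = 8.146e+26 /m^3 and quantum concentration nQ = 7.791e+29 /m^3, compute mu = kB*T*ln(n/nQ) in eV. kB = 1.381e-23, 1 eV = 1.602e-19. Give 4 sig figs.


Step 1: n/nQ = 8.146e+26/7.791e+29 = 0.001046
Step 2: ln(n/nQ) = -6.863
Step 3: mu = kB*T*ln(n/nQ) = 8.822e-21*-6.863 = -6.055e-20 J
Step 4: Convert to eV: -6.055e-20/1.602e-19 = -0.3779 eV

-0.3779


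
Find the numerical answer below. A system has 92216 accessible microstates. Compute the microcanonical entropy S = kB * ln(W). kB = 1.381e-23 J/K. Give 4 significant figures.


Step 1: ln(W) = ln(92216) = 11.43
Step 2: S = kB * ln(W) = 1.381e-23 * 11.43
Step 3: S = 1.579e-22 J/K

1.579e-22


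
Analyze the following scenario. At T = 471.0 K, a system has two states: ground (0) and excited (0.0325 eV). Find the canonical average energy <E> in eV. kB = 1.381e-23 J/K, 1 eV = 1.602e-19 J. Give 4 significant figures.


Step 1: beta*E = 0.0325*1.602e-19/(1.381e-23*471.0) = 0.8004
Step 2: exp(-beta*E) = 0.4491
Step 3: <E> = 0.0325*0.4491/(1+0.4491) = 0.01007 eV

0.01007


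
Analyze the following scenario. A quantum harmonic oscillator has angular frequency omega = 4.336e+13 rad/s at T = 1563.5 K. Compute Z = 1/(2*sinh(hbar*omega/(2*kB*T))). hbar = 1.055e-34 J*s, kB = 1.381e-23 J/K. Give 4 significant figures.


Step 1: Compute x = hbar*omega/(kB*T) = 1.055e-34*4.336e+13/(1.381e-23*1563.5) = 0.2119
Step 2: x/2 = 0.1059
Step 3: sinh(x/2) = 0.1061
Step 4: Z = 1/(2*0.1061) = 4.711

4.711


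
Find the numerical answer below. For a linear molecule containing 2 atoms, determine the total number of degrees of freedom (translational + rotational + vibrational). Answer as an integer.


Step 1: Translational DOF = 3
Step 2: Rotational DOF (linear) = 2
Step 3: Vibrational DOF = 3*2 - 5 = 1
Step 4: Total = 3 + 2 + 1 = 6

6


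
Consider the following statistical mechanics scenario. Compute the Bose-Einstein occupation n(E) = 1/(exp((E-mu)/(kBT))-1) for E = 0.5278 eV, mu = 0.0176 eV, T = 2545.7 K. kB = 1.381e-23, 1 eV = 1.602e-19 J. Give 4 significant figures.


Step 1: (E - mu) = 0.5102 eV
Step 2: x = (E-mu)*eV/(kB*T) = 0.5102*1.602e-19/(1.381e-23*2545.7) = 2.325
Step 3: exp(x) = 10.23
Step 4: n = 1/(exp(x)-1) = 0.1084

0.1084


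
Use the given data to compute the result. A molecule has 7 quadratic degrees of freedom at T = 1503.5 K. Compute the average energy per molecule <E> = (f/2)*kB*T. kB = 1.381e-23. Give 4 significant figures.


Step 1: f/2 = 7/2 = 3.5
Step 2: kB*T = 1.381e-23 * 1503.5 = 2.076e-20
Step 3: <E> = 3.5 * 2.076e-20 = 7.267e-20 J

7.267e-20


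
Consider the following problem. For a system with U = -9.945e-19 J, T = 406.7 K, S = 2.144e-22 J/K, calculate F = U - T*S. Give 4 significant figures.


Step 1: T*S = 406.7 * 2.144e-22 = 8.72e-20 J
Step 2: F = U - T*S = -9.945e-19 - 8.72e-20
Step 3: F = -1.082e-18 J

-1.082e-18


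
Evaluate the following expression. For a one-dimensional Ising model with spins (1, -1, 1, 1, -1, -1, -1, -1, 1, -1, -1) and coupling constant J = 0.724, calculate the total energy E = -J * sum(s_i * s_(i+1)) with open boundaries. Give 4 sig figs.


Step 1: Nearest-neighbor products: -1, -1, 1, -1, 1, 1, 1, -1, -1, 1
Step 2: Sum of products = 0
Step 3: E = -0.724 * 0 = 0

0


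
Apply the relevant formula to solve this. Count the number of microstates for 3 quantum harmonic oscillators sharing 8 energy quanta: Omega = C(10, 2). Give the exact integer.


Step 1: Use binomial coefficient C(10, 2)
Step 2: Numerator = 10! / 8!
Step 3: Denominator = 2!
Step 4: Omega = 45

45


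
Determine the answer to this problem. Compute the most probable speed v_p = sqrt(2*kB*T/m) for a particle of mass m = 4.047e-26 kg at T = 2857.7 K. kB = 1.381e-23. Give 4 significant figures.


Step 1: Numerator = 2*kB*T = 2*1.381e-23*2857.7 = 7.893e-20
Step 2: Ratio = 7.893e-20 / 4.047e-26 = 1.95e+06
Step 3: v_p = sqrt(1.95e+06) = 1397 m/s

1397


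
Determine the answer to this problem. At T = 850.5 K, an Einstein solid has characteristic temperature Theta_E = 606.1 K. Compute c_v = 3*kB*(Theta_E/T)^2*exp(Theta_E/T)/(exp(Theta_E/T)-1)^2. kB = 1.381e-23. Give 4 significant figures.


Step 1: x = Theta_E/T = 606.1/850.5 = 0.7126
Step 2: x^2 = 0.5079
Step 3: exp(x) = 2.039
Step 4: c_v = 3*1.381e-23*0.5079*2.039/(2.039-1)^2 = 3.972e-23

3.972e-23


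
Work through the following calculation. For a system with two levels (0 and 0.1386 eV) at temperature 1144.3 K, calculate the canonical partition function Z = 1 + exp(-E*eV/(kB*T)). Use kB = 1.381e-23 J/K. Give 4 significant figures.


Step 1: Compute beta*E = E*eV/(kB*T) = 0.1386*1.602e-19/(1.381e-23*1144.3) = 1.405
Step 2: exp(-beta*E) = exp(-1.405) = 0.2454
Step 3: Z = 1 + 0.2454 = 1.245

1.245


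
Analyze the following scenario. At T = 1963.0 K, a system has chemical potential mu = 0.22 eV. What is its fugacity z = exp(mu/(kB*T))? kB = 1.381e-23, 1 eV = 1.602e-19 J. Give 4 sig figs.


Step 1: Convert mu to Joules: 0.22*1.602e-19 = 3.524e-20 J
Step 2: kB*T = 1.381e-23*1963.0 = 2.711e-20 J
Step 3: mu/(kB*T) = 1.3
Step 4: z = exp(1.3) = 3.67

3.67


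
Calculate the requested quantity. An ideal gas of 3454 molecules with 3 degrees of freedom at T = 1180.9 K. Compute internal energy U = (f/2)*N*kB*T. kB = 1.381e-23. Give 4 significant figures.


Step 1: f/2 = 3/2 = 1.5
Step 2: N*kB*T = 3454*1.381e-23*1180.9 = 5.633e-17
Step 3: U = 1.5 * 5.633e-17 = 8.449e-17 J

8.449e-17


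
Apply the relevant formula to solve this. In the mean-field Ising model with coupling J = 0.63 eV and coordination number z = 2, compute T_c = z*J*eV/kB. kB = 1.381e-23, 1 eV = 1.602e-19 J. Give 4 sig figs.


Step 1: z*J = 2*0.63 = 1.26 eV
Step 2: Convert to Joules: 1.26*1.602e-19 = 2.019e-19 J
Step 3: T_c = 2.019e-19 / 1.381e-23 = 1.462e+04 K

1.462e+04


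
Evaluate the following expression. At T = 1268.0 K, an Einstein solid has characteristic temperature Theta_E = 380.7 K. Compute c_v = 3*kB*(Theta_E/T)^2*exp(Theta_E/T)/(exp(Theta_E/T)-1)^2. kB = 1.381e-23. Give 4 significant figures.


Step 1: x = Theta_E/T = 380.7/1268.0 = 0.3002
Step 2: x^2 = 0.09014
Step 3: exp(x) = 1.35
Step 4: c_v = 3*1.381e-23*0.09014*1.35/(1.35-1)^2 = 4.112e-23

4.112e-23


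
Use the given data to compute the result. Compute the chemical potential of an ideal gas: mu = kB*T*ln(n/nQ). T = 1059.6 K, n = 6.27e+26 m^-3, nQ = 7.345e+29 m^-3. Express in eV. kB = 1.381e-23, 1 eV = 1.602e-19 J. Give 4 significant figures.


Step 1: n/nQ = 6.27e+26/7.345e+29 = 0.0008536
Step 2: ln(n/nQ) = -7.066
Step 3: mu = kB*T*ln(n/nQ) = 1.463e-20*-7.066 = -1.034e-19 J
Step 4: Convert to eV: -1.034e-19/1.602e-19 = -0.6454 eV

-0.6454


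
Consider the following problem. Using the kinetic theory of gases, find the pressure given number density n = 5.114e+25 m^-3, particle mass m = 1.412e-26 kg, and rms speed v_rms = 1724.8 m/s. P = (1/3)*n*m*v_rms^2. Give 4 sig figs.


Step 1: v_rms^2 = 1724.8^2 = 2.975e+06
Step 2: n*m = 5.114e+25*1.412e-26 = 0.7221
Step 3: P = (1/3)*0.7221*2.975e+06 = 7.161e+05 Pa

7.161e+05


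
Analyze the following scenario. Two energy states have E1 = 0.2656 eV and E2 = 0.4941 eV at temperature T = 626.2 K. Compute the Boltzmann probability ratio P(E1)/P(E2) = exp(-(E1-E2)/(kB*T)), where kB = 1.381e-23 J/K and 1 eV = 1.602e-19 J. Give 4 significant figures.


Step 1: Compute energy difference dE = E1 - E2 = 0.2656 - 0.4941 = -0.2285 eV
Step 2: Convert to Joules: dE_J = -0.2285 * 1.602e-19 = -3.661e-20 J
Step 3: Compute exponent = -dE_J / (kB * T) = -(-3.661e-20) / (1.381e-23 * 626.2) = 4.233
Step 4: P(E1)/P(E2) = exp(4.233) = 68.92

68.92


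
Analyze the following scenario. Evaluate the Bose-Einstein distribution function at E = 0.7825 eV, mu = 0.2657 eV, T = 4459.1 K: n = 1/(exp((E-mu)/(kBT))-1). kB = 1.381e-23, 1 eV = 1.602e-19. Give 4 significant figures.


Step 1: (E - mu) = 0.5168 eV
Step 2: x = (E-mu)*eV/(kB*T) = 0.5168*1.602e-19/(1.381e-23*4459.1) = 1.344
Step 3: exp(x) = 3.836
Step 4: n = 1/(exp(x)-1) = 0.3526

0.3526


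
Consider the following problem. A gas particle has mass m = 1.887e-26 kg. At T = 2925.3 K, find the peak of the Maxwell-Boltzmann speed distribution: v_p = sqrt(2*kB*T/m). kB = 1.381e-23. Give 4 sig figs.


Step 1: Numerator = 2*kB*T = 2*1.381e-23*2925.3 = 8.08e-20
Step 2: Ratio = 8.08e-20 / 1.887e-26 = 4.282e+06
Step 3: v_p = sqrt(4.282e+06) = 2069 m/s

2069


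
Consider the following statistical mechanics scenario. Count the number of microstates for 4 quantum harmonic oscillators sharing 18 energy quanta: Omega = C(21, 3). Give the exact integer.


Step 1: Use binomial coefficient C(21, 3)
Step 2: Numerator = 21! / 18!
Step 3: Denominator = 3!
Step 4: Omega = 1330

1330


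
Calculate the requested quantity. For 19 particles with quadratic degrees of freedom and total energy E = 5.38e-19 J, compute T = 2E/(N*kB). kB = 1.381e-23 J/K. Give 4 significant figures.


Step 1: Numerator = 2*E = 2*5.38e-19 = 1.076e-18 J
Step 2: Denominator = N*kB = 19*1.381e-23 = 2.624e-22
Step 3: T = 1.076e-18 / 2.624e-22 = 4101 K

4101


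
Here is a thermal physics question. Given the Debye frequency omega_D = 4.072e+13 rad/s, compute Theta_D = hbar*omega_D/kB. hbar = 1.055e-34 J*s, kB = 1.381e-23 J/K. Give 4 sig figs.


Step 1: hbar*omega_D = 1.055e-34 * 4.072e+13 = 4.296e-21 J
Step 2: Theta_D = 4.296e-21 / 1.381e-23
Step 3: Theta_D = 311.1 K

311.1


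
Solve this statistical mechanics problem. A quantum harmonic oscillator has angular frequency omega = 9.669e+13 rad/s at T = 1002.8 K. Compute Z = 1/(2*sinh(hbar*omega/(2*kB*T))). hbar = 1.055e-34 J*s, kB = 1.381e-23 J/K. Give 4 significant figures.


Step 1: Compute x = hbar*omega/(kB*T) = 1.055e-34*9.669e+13/(1.381e-23*1002.8) = 0.7366
Step 2: x/2 = 0.3683
Step 3: sinh(x/2) = 0.3767
Step 4: Z = 1/(2*0.3767) = 1.327

1.327


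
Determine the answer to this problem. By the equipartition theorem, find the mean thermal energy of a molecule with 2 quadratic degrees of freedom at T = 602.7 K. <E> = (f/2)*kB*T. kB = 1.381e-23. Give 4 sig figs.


Step 1: f/2 = 2/2 = 1
Step 2: kB*T = 1.381e-23 * 602.7 = 8.323e-21
Step 3: <E> = 1 * 8.323e-21 = 8.323e-21 J

8.323e-21


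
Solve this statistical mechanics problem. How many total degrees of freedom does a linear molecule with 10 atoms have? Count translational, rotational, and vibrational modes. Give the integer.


Step 1: Translational DOF = 3
Step 2: Rotational DOF (linear) = 2
Step 3: Vibrational DOF = 3*10 - 5 = 25
Step 4: Total = 3 + 2 + 25 = 30

30


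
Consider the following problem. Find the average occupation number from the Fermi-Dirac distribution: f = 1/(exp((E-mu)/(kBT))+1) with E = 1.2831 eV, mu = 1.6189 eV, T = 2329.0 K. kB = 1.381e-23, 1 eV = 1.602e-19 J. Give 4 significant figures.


Step 1: (E - mu) = 1.2831 - 1.6189 = -0.3358 eV
Step 2: Convert: (E-mu)*eV = -5.38e-20 J
Step 3: x = (E-mu)*eV/(kB*T) = -1.673
Step 4: f = 1/(exp(-1.673)+1) = 0.8419

0.8419


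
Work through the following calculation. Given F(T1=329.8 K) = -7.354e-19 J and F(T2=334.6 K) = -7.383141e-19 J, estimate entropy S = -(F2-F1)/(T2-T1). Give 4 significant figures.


Step 1: dF = F2 - F1 = -7.383141e-19 - (-7.354e-19) = -2.9141e-21 J
Step 2: dT = T2 - T1 = 334.6 - 329.8 = 4.8 K
Step 3: S = -dF/dT = -(-2.9141e-21)/4.8 = 6.071e-22 J/K

6.071e-22


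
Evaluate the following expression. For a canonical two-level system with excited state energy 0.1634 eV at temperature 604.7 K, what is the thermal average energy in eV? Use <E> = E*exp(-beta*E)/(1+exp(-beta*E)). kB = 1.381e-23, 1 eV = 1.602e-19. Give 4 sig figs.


Step 1: beta*E = 0.1634*1.602e-19/(1.381e-23*604.7) = 3.135
Step 2: exp(-beta*E) = 0.04352
Step 3: <E> = 0.1634*0.04352/(1+0.04352) = 0.006814 eV

0.006814


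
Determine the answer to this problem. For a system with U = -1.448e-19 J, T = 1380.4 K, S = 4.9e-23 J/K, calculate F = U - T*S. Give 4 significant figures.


Step 1: T*S = 1380.4 * 4.9e-23 = 6.764e-20 J
Step 2: F = U - T*S = -1.448e-19 - 6.764e-20
Step 3: F = -2.124e-19 J

-2.124e-19


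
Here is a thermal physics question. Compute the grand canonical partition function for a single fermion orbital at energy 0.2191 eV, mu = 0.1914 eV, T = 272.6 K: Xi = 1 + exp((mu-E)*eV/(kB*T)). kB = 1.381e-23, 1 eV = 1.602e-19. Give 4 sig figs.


Step 1: (mu - E) = 0.1914 - 0.2191 = -0.0277 eV
Step 2: x = (mu-E)*eV/(kB*T) = -0.0277*1.602e-19/(1.381e-23*272.6) = -1.179
Step 3: exp(x) = 0.3077
Step 4: Xi = 1 + 0.3077 = 1.308

1.308


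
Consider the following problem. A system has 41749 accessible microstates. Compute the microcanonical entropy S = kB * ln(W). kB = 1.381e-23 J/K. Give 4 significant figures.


Step 1: ln(W) = ln(41749) = 10.64
Step 2: S = kB * ln(W) = 1.381e-23 * 10.64
Step 3: S = 1.469e-22 J/K

1.469e-22


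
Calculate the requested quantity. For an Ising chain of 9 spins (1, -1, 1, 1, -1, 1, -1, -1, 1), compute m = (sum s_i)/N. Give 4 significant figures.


Step 1: Count up spins (+1): 5, down spins (-1): 4
Step 2: Total magnetization M = 5 - 4 = 1
Step 3: m = M/N = 1/9 = 0.1111

0.1111


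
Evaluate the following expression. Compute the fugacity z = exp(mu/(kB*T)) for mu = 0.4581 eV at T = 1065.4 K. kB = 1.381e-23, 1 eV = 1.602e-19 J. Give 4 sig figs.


Step 1: Convert mu to Joules: 0.4581*1.602e-19 = 7.339e-20 J
Step 2: kB*T = 1.381e-23*1065.4 = 1.471e-20 J
Step 3: mu/(kB*T) = 4.988
Step 4: z = exp(4.988) = 146.6

146.6


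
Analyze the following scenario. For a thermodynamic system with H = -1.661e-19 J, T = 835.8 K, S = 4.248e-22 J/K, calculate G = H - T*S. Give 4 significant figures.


Step 1: T*S = 835.8 * 4.248e-22 = 3.55e-19 J
Step 2: G = H - T*S = -1.661e-19 - 3.55e-19
Step 3: G = -5.211e-19 J

-5.211e-19


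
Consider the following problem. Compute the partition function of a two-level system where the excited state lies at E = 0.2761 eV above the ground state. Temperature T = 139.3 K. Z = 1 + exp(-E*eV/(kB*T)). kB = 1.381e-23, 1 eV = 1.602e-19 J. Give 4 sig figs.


Step 1: Compute beta*E = E*eV/(kB*T) = 0.2761*1.602e-19/(1.381e-23*139.3) = 22.99
Step 2: exp(-beta*E) = exp(-22.99) = 1.034e-10
Step 3: Z = 1 + 1.034e-10 = 1

1


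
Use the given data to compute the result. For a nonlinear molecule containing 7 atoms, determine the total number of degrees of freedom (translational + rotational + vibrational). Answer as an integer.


Step 1: Translational DOF = 3
Step 2: Rotational DOF (nonlinear) = 3
Step 3: Vibrational DOF = 3*7 - 6 = 15
Step 4: Total = 3 + 3 + 15 = 21

21


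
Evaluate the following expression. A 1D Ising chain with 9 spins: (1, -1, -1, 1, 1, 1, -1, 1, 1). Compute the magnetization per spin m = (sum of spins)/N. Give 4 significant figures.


Step 1: Count up spins (+1): 6, down spins (-1): 3
Step 2: Total magnetization M = 6 - 3 = 3
Step 3: m = M/N = 3/9 = 0.3333

0.3333


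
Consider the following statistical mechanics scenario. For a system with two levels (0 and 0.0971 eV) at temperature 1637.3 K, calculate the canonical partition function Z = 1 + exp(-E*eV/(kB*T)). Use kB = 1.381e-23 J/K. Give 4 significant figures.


Step 1: Compute beta*E = E*eV/(kB*T) = 0.0971*1.602e-19/(1.381e-23*1637.3) = 0.688
Step 2: exp(-beta*E) = exp(-0.688) = 0.5026
Step 3: Z = 1 + 0.5026 = 1.503

1.503


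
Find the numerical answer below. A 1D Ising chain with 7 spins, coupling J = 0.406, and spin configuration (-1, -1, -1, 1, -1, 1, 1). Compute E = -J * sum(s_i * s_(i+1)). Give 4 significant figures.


Step 1: Nearest-neighbor products: 1, 1, -1, -1, -1, 1
Step 2: Sum of products = 0
Step 3: E = -0.406 * 0 = 0

0


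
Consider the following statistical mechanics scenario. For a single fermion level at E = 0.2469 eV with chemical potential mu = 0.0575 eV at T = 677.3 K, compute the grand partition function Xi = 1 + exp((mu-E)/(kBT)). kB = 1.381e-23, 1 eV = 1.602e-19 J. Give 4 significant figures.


Step 1: (mu - E) = 0.0575 - 0.2469 = -0.1894 eV
Step 2: x = (mu-E)*eV/(kB*T) = -0.1894*1.602e-19/(1.381e-23*677.3) = -3.244
Step 3: exp(x) = 0.03901
Step 4: Xi = 1 + 0.03901 = 1.039

1.039


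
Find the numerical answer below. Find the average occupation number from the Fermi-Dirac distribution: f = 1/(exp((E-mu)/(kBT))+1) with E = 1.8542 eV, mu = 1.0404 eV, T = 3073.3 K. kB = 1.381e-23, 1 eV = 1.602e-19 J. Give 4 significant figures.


Step 1: (E - mu) = 1.8542 - 1.0404 = 0.8138 eV
Step 2: Convert: (E-mu)*eV = 1.304e-19 J
Step 3: x = (E-mu)*eV/(kB*T) = 3.072
Step 4: f = 1/(exp(3.072)+1) = 0.04429

0.04429


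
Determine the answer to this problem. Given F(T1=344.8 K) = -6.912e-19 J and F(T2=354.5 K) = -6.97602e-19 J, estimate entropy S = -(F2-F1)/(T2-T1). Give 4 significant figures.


Step 1: dF = F2 - F1 = -6.97602e-19 - (-6.912e-19) = -6.402e-21 J
Step 2: dT = T2 - T1 = 354.5 - 344.8 = 9.7 K
Step 3: S = -dF/dT = -(-6.402e-21)/9.7 = 6.6e-22 J/K

6.6e-22


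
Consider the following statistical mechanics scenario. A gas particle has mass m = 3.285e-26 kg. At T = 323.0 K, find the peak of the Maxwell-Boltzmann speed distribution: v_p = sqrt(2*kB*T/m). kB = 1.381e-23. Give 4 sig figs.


Step 1: Numerator = 2*kB*T = 2*1.381e-23*323.0 = 8.921e-21
Step 2: Ratio = 8.921e-21 / 3.285e-26 = 2.716e+05
Step 3: v_p = sqrt(2.716e+05) = 521.1 m/s

521.1


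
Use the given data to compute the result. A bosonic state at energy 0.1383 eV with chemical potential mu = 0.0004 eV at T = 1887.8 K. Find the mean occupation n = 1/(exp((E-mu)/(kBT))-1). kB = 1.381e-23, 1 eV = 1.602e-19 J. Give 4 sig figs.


Step 1: (E - mu) = 0.1379 eV
Step 2: x = (E-mu)*eV/(kB*T) = 0.1379*1.602e-19/(1.381e-23*1887.8) = 0.8474
Step 3: exp(x) = 2.334
Step 4: n = 1/(exp(x)-1) = 0.7499

0.7499


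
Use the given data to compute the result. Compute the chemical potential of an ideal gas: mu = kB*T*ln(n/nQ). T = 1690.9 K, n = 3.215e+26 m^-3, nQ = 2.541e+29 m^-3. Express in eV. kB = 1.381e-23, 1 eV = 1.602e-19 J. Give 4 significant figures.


Step 1: n/nQ = 3.215e+26/2.541e+29 = 0.001265
Step 2: ln(n/nQ) = -6.672
Step 3: mu = kB*T*ln(n/nQ) = 2.335e-20*-6.672 = -1.558e-19 J
Step 4: Convert to eV: -1.558e-19/1.602e-19 = -0.9726 eV

-0.9726


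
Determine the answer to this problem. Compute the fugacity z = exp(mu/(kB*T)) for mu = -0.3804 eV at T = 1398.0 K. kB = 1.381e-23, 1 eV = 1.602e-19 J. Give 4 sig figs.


Step 1: Convert mu to Joules: -0.3804*1.602e-19 = -6.094e-20 J
Step 2: kB*T = 1.381e-23*1398.0 = 1.931e-20 J
Step 3: mu/(kB*T) = -3.156
Step 4: z = exp(-3.156) = 0.04258

0.04258


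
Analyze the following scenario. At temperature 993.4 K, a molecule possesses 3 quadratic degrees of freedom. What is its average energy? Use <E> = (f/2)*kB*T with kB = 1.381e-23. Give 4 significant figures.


Step 1: f/2 = 3/2 = 1.5
Step 2: kB*T = 1.381e-23 * 993.4 = 1.372e-20
Step 3: <E> = 1.5 * 1.372e-20 = 2.058e-20 J

2.058e-20


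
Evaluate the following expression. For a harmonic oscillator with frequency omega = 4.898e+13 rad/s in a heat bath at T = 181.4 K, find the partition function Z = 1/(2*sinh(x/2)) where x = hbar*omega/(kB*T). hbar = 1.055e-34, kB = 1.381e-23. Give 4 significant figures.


Step 1: Compute x = hbar*omega/(kB*T) = 1.055e-34*4.898e+13/(1.381e-23*181.4) = 2.063
Step 2: x/2 = 1.031
Step 3: sinh(x/2) = 1.224
Step 4: Z = 1/(2*1.224) = 0.4084

0.4084


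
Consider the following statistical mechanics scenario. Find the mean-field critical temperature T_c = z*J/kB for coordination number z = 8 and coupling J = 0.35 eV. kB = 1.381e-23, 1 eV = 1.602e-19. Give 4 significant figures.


Step 1: z*J = 8*0.35 = 2.8 eV
Step 2: Convert to Joules: 2.8*1.602e-19 = 4.486e-19 J
Step 3: T_c = 4.486e-19 / 1.381e-23 = 3.248e+04 K

3.248e+04


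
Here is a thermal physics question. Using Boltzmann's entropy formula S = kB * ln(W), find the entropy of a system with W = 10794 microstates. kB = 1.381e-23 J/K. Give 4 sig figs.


Step 1: ln(W) = ln(10794) = 9.287
Step 2: S = kB * ln(W) = 1.381e-23 * 9.287
Step 3: S = 1.282e-22 J/K

1.282e-22


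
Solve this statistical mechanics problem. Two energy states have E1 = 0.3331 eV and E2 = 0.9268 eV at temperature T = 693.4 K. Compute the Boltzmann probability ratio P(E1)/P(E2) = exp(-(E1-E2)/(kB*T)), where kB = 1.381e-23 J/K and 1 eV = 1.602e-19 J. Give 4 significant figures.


Step 1: Compute energy difference dE = E1 - E2 = 0.3331 - 0.9268 = -0.5937 eV
Step 2: Convert to Joules: dE_J = -0.5937 * 1.602e-19 = -9.511e-20 J
Step 3: Compute exponent = -dE_J / (kB * T) = -(-9.511e-20) / (1.381e-23 * 693.4) = 9.932
Step 4: P(E1)/P(E2) = exp(9.932) = 2.059e+04

2.059e+04


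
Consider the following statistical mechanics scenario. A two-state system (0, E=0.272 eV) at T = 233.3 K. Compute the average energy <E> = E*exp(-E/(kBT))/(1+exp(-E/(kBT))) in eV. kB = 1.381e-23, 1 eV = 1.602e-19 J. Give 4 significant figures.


Step 1: beta*E = 0.272*1.602e-19/(1.381e-23*233.3) = 13.52
Step 2: exp(-beta*E) = 1.338e-06
Step 3: <E> = 0.272*1.338e-06/(1+1.338e-06) = 3.639e-07 eV

3.639e-07


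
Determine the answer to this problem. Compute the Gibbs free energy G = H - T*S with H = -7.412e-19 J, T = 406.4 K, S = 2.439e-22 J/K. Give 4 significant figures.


Step 1: T*S = 406.4 * 2.439e-22 = 9.912e-20 J
Step 2: G = H - T*S = -7.412e-19 - 9.912e-20
Step 3: G = -8.403e-19 J

-8.403e-19


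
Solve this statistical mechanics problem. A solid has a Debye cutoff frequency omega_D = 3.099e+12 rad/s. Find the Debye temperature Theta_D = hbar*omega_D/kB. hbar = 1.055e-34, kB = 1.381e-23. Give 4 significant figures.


Step 1: hbar*omega_D = 1.055e-34 * 3.099e+12 = 3.269e-22 J
Step 2: Theta_D = 3.269e-22 / 1.381e-23
Step 3: Theta_D = 23.67 K

23.67


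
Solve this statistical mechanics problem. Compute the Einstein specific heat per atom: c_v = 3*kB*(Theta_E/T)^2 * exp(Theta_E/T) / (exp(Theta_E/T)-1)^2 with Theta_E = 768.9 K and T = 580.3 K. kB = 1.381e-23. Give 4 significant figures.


Step 1: x = Theta_E/T = 768.9/580.3 = 1.325
Step 2: x^2 = 1.756
Step 3: exp(x) = 3.762
Step 4: c_v = 3*1.381e-23*1.756*3.762/(3.762-1)^2 = 3.587e-23

3.587e-23


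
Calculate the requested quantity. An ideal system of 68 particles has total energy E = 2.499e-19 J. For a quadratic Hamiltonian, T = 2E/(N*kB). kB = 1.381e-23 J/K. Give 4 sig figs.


Step 1: Numerator = 2*E = 2*2.499e-19 = 4.998e-19 J
Step 2: Denominator = N*kB = 68*1.381e-23 = 9.391e-22
Step 3: T = 4.998e-19 / 9.391e-22 = 532.2 K

532.2


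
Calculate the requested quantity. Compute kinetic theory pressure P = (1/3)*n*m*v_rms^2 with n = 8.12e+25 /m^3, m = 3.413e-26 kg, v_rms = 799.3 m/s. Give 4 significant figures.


Step 1: v_rms^2 = 799.3^2 = 6.389e+05
Step 2: n*m = 8.12e+25*3.413e-26 = 2.771
Step 3: P = (1/3)*2.771*6.389e+05 = 5.902e+05 Pa

5.902e+05


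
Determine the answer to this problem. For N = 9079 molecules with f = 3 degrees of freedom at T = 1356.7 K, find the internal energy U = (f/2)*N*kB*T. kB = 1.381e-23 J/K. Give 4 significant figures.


Step 1: f/2 = 3/2 = 1.5
Step 2: N*kB*T = 9079*1.381e-23*1356.7 = 1.701e-16
Step 3: U = 1.5 * 1.701e-16 = 2.552e-16 J

2.552e-16


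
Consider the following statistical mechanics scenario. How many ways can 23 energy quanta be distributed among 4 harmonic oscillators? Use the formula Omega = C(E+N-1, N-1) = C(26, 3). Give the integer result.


Step 1: Use binomial coefficient C(26, 3)
Step 2: Numerator = 26! / 23!
Step 3: Denominator = 3!
Step 4: Omega = 2600

2600


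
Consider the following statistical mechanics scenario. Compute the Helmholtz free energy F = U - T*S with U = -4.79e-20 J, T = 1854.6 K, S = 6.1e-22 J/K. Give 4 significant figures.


Step 1: T*S = 1854.6 * 6.1e-22 = 1.131e-18 J
Step 2: F = U - T*S = -4.79e-20 - 1.131e-18
Step 3: F = -1.179e-18 J

-1.179e-18


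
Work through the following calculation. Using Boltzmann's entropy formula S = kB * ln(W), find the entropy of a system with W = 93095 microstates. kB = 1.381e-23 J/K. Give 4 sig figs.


Step 1: ln(W) = ln(93095) = 11.44
Step 2: S = kB * ln(W) = 1.381e-23 * 11.44
Step 3: S = 1.58e-22 J/K

1.58e-22


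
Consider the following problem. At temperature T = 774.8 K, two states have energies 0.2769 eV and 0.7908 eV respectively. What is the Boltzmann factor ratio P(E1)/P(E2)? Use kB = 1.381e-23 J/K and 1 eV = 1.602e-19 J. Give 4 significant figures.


Step 1: Compute energy difference dE = E1 - E2 = 0.2769 - 0.7908 = -0.5139 eV
Step 2: Convert to Joules: dE_J = -0.5139 * 1.602e-19 = -8.233e-20 J
Step 3: Compute exponent = -dE_J / (kB * T) = -(-8.233e-20) / (1.381e-23 * 774.8) = 7.694
Step 4: P(E1)/P(E2) = exp(7.694) = 2195

2195


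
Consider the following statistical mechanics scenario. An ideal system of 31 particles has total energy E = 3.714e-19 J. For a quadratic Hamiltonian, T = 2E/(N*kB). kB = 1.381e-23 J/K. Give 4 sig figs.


Step 1: Numerator = 2*E = 2*3.714e-19 = 7.428e-19 J
Step 2: Denominator = N*kB = 31*1.381e-23 = 4.281e-22
Step 3: T = 7.428e-19 / 4.281e-22 = 1735 K

1735


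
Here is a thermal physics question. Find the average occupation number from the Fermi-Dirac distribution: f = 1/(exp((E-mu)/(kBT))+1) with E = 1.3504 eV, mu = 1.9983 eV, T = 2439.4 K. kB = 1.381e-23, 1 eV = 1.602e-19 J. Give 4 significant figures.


Step 1: (E - mu) = 1.3504 - 1.9983 = -0.6479 eV
Step 2: Convert: (E-mu)*eV = -1.038e-19 J
Step 3: x = (E-mu)*eV/(kB*T) = -3.081
Step 4: f = 1/(exp(-3.081)+1) = 0.9561

0.9561


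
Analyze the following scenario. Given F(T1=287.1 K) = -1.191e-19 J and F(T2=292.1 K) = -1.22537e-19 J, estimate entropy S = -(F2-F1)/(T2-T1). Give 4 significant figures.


Step 1: dF = F2 - F1 = -1.22537e-19 - (-1.191e-19) = -3.437e-21 J
Step 2: dT = T2 - T1 = 292.1 - 287.1 = 5 K
Step 3: S = -dF/dT = -(-3.437e-21)/5 = 6.874e-22 J/K

6.874e-22


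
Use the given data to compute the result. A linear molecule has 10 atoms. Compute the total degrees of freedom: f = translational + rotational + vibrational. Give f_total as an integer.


Step 1: Translational DOF = 3
Step 2: Rotational DOF (linear) = 2
Step 3: Vibrational DOF = 3*10 - 5 = 25
Step 4: Total = 3 + 2 + 25 = 30

30


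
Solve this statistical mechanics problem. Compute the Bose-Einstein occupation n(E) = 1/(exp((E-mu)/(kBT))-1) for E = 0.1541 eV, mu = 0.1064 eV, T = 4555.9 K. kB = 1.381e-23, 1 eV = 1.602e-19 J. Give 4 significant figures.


Step 1: (E - mu) = 0.0477 eV
Step 2: x = (E-mu)*eV/(kB*T) = 0.0477*1.602e-19/(1.381e-23*4555.9) = 0.1215
Step 3: exp(x) = 1.129
Step 4: n = 1/(exp(x)-1) = 7.744

7.744


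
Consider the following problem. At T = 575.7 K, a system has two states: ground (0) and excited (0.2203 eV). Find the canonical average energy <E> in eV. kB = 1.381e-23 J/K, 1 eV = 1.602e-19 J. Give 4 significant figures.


Step 1: beta*E = 0.2203*1.602e-19/(1.381e-23*575.7) = 4.439
Step 2: exp(-beta*E) = 0.01181
Step 3: <E> = 0.2203*0.01181/(1+0.01181) = 0.002571 eV

0.002571


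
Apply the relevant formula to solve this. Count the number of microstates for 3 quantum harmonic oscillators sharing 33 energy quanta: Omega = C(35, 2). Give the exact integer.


Step 1: Use binomial coefficient C(35, 2)
Step 2: Numerator = 35! / 33!
Step 3: Denominator = 2!
Step 4: Omega = 595

595


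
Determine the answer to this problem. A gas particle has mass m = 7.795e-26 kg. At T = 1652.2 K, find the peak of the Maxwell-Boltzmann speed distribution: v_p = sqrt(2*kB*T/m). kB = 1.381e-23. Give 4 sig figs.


Step 1: Numerator = 2*kB*T = 2*1.381e-23*1652.2 = 4.563e-20
Step 2: Ratio = 4.563e-20 / 7.795e-26 = 5.854e+05
Step 3: v_p = sqrt(5.854e+05) = 765.1 m/s

765.1


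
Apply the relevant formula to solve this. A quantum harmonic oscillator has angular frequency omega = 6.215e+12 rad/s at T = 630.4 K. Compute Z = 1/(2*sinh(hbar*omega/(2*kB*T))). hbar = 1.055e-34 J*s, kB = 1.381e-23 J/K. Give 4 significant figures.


Step 1: Compute x = hbar*omega/(kB*T) = 1.055e-34*6.215e+12/(1.381e-23*630.4) = 0.07532
Step 2: x/2 = 0.03766
Step 3: sinh(x/2) = 0.03767
Step 4: Z = 1/(2*0.03767) = 13.27

13.27


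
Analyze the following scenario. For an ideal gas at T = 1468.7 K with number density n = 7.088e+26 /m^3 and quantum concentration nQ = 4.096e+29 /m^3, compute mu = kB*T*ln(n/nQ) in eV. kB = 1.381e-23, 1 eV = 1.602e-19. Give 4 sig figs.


Step 1: n/nQ = 7.088e+26/4.096e+29 = 0.00173
Step 2: ln(n/nQ) = -6.359
Step 3: mu = kB*T*ln(n/nQ) = 2.028e-20*-6.359 = -1.29e-19 J
Step 4: Convert to eV: -1.29e-19/1.602e-19 = -0.8052 eV

-0.8052


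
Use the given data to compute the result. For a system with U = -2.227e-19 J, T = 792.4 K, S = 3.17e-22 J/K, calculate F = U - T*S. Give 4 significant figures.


Step 1: T*S = 792.4 * 3.17e-22 = 2.512e-19 J
Step 2: F = U - T*S = -2.227e-19 - 2.512e-19
Step 3: F = -4.739e-19 J

-4.739e-19


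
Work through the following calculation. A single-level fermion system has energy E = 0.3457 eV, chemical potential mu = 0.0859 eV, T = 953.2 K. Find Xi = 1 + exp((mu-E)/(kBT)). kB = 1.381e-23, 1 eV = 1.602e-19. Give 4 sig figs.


Step 1: (mu - E) = 0.0859 - 0.3457 = -0.2598 eV
Step 2: x = (mu-E)*eV/(kB*T) = -0.2598*1.602e-19/(1.381e-23*953.2) = -3.162
Step 3: exp(x) = 0.04235
Step 4: Xi = 1 + 0.04235 = 1.042

1.042


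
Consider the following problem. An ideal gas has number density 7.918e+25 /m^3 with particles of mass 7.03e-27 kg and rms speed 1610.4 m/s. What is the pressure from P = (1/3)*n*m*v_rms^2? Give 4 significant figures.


Step 1: v_rms^2 = 1610.4^2 = 2.593e+06
Step 2: n*m = 7.918e+25*7.03e-27 = 0.5566
Step 3: P = (1/3)*0.5566*2.593e+06 = 4.812e+05 Pa

4.812e+05


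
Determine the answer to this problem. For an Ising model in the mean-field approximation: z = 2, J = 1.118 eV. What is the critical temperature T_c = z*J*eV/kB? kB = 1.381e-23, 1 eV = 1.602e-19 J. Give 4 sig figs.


Step 1: z*J = 2*1.118 = 2.236 eV
Step 2: Convert to Joules: 2.236*1.602e-19 = 3.582e-19 J
Step 3: T_c = 3.582e-19 / 1.381e-23 = 2.594e+04 K

2.594e+04


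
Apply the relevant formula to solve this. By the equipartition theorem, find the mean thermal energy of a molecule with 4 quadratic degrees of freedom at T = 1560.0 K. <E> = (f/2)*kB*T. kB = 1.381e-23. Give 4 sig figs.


Step 1: f/2 = 4/2 = 2
Step 2: kB*T = 1.381e-23 * 1560.0 = 2.154e-20
Step 3: <E> = 2 * 2.154e-20 = 4.309e-20 J

4.309e-20


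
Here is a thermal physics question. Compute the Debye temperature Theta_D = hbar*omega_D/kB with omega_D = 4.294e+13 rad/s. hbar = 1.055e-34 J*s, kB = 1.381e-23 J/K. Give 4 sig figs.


Step 1: hbar*omega_D = 1.055e-34 * 4.294e+13 = 4.53e-21 J
Step 2: Theta_D = 4.53e-21 / 1.381e-23
Step 3: Theta_D = 328 K

328
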